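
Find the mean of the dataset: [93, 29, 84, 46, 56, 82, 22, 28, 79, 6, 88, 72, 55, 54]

56.7143

Step 1: Sum all values: 93 + 29 + 84 + 46 + 56 + 82 + 22 + 28 + 79 + 6 + 88 + 72 + 55 + 54 = 794
Step 2: Count the number of values: n = 14
Step 3: Mean = sum / n = 794 / 14 = 56.7143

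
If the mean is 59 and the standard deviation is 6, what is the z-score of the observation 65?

1

Step 1: Recall the z-score formula: z = (x - mu) / sigma
Step 2: Substitute values: z = (65 - 59) / 6
Step 3: z = 6 / 6 = 1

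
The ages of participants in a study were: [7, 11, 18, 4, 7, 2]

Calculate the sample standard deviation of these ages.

5.7067

Step 1: Compute the mean: 8.1667
Step 2: Sum of squared deviations from the mean: 162.8333
Step 3: Sample variance = 162.8333 / 5 = 32.5667
Step 4: Standard deviation = sqrt(32.5667) = 5.7067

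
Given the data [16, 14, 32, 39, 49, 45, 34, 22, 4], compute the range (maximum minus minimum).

45

Step 1: Identify the maximum value: max = 49
Step 2: Identify the minimum value: min = 4
Step 3: Range = max - min = 49 - 4 = 45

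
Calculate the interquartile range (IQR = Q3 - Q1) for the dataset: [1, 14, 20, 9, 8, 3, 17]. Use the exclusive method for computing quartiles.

14

Step 1: Sort the data: [1, 3, 8, 9, 14, 17, 20]
Step 2: n = 7
Step 3: Using the exclusive quartile method:
  Q1 = 3
  Q2 (median) = 9
  Q3 = 17
  IQR = Q3 - Q1 = 17 - 3 = 14
Step 4: IQR = 14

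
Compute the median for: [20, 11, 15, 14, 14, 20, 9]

14

Step 1: Sort the data in ascending order: [9, 11, 14, 14, 15, 20, 20]
Step 2: The number of values is n = 7.
Step 3: Since n is odd, the median is the middle value at position 4: 14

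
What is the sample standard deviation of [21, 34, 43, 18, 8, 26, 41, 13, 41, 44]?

13.4367

Step 1: Compute the mean: 28.9
Step 2: Sum of squared deviations from the mean: 1624.9
Step 3: Sample variance = 1624.9 / 9 = 180.5444
Step 4: Standard deviation = sqrt(180.5444) = 13.4367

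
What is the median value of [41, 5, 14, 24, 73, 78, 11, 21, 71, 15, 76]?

24

Step 1: Sort the data in ascending order: [5, 11, 14, 15, 21, 24, 41, 71, 73, 76, 78]
Step 2: The number of values is n = 11.
Step 3: Since n is odd, the median is the middle value at position 6: 24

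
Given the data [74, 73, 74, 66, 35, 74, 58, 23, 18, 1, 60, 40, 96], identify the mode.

74

Step 1: Count the frequency of each value:
  1: appears 1 time(s)
  18: appears 1 time(s)
  23: appears 1 time(s)
  35: appears 1 time(s)
  40: appears 1 time(s)
  58: appears 1 time(s)
  60: appears 1 time(s)
  66: appears 1 time(s)
  73: appears 1 time(s)
  74: appears 3 time(s)
  96: appears 1 time(s)
Step 2: The value 74 appears most frequently (3 times).
Step 3: Mode = 74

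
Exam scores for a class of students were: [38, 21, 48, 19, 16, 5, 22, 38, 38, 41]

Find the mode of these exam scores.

38

Step 1: Count the frequency of each value:
  5: appears 1 time(s)
  16: appears 1 time(s)
  19: appears 1 time(s)
  21: appears 1 time(s)
  22: appears 1 time(s)
  38: appears 3 time(s)
  41: appears 1 time(s)
  48: appears 1 time(s)
Step 2: The value 38 appears most frequently (3 times).
Step 3: Mode = 38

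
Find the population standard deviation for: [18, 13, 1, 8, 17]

6.2801

Step 1: Compute the mean: 11.4
Step 2: Sum of squared deviations from the mean: 197.2
Step 3: Population variance = 197.2 / 5 = 39.44
Step 4: Standard deviation = sqrt(39.44) = 6.2801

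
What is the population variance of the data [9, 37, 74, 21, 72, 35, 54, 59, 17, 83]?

609.89

Step 1: Compute the mean: (9 + 37 + 74 + 21 + 72 + 35 + 54 + 59 + 17 + 83) / 10 = 46.1
Step 2: Compute squared deviations from the mean:
  (9 - 46.1)^2 = 1376.41
  (37 - 46.1)^2 = 82.81
  (74 - 46.1)^2 = 778.41
  (21 - 46.1)^2 = 630.01
  (72 - 46.1)^2 = 670.81
  (35 - 46.1)^2 = 123.21
  (54 - 46.1)^2 = 62.41
  (59 - 46.1)^2 = 166.41
  (17 - 46.1)^2 = 846.81
  (83 - 46.1)^2 = 1361.61
Step 3: Sum of squared deviations = 6098.9
Step 4: Population variance = 6098.9 / 10 = 609.89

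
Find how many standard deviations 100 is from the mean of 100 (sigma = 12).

0

Step 1: Recall the z-score formula: z = (x - mu) / sigma
Step 2: Substitute values: z = (100 - 100) / 12
Step 3: z = 0 / 12 = 0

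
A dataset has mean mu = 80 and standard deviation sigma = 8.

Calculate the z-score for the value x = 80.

0

Step 1: Recall the z-score formula: z = (x - mu) / sigma
Step 2: Substitute values: z = (80 - 80) / 8
Step 3: z = 0 / 8 = 0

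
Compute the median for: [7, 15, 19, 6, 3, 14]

10.5

Step 1: Sort the data in ascending order: [3, 6, 7, 14, 15, 19]
Step 2: The number of values is n = 6.
Step 3: Since n is even, the median is the average of positions 3 and 4:
  Median = (7 + 14) / 2 = 10.5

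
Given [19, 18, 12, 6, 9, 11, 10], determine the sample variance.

22.4762

Step 1: Compute the mean: (19 + 18 + 12 + 6 + 9 + 11 + 10) / 7 = 12.1429
Step 2: Compute squared deviations from the mean:
  (19 - 12.1429)^2 = 47.0204
  (18 - 12.1429)^2 = 34.3061
  (12 - 12.1429)^2 = 0.0204
  (6 - 12.1429)^2 = 37.7347
  (9 - 12.1429)^2 = 9.8776
  (11 - 12.1429)^2 = 1.3061
  (10 - 12.1429)^2 = 4.5918
Step 3: Sum of squared deviations = 134.8571
Step 4: Sample variance = 134.8571 / 6 = 22.4762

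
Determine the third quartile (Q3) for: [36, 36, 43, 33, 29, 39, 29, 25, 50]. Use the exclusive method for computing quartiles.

41

Step 1: Sort the data: [25, 29, 29, 33, 36, 36, 39, 43, 50]
Step 2: n = 9
Step 3: Using the exclusive quartile method:
  Q1 = 29
  Q2 (median) = 36
  Q3 = 41
  IQR = Q3 - Q1 = 41 - 29 = 12
Step 4: Q3 = 41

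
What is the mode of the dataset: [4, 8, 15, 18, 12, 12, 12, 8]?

12

Step 1: Count the frequency of each value:
  4: appears 1 time(s)
  8: appears 2 time(s)
  12: appears 3 time(s)
  15: appears 1 time(s)
  18: appears 1 time(s)
Step 2: The value 12 appears most frequently (3 times).
Step 3: Mode = 12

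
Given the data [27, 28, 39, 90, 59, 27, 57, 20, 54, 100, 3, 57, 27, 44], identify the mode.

27

Step 1: Count the frequency of each value:
  3: appears 1 time(s)
  20: appears 1 time(s)
  27: appears 3 time(s)
  28: appears 1 time(s)
  39: appears 1 time(s)
  44: appears 1 time(s)
  54: appears 1 time(s)
  57: appears 2 time(s)
  59: appears 1 time(s)
  90: appears 1 time(s)
  100: appears 1 time(s)
Step 2: The value 27 appears most frequently (3 times).
Step 3: Mode = 27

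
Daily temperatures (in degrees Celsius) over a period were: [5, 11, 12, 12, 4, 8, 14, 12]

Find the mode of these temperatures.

12

Step 1: Count the frequency of each value:
  4: appears 1 time(s)
  5: appears 1 time(s)
  8: appears 1 time(s)
  11: appears 1 time(s)
  12: appears 3 time(s)
  14: appears 1 time(s)
Step 2: The value 12 appears most frequently (3 times).
Step 3: Mode = 12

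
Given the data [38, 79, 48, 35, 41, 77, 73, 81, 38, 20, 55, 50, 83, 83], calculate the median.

52.5

Step 1: Sort the data in ascending order: [20, 35, 38, 38, 41, 48, 50, 55, 73, 77, 79, 81, 83, 83]
Step 2: The number of values is n = 14.
Step 3: Since n is even, the median is the average of positions 7 and 8:
  Median = (50 + 55) / 2 = 52.5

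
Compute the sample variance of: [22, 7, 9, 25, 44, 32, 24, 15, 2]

175.5

Step 1: Compute the mean: (22 + 7 + 9 + 25 + 44 + 32 + 24 + 15 + 2) / 9 = 20
Step 2: Compute squared deviations from the mean:
  (22 - 20)^2 = 4
  (7 - 20)^2 = 169
  (9 - 20)^2 = 121
  (25 - 20)^2 = 25
  (44 - 20)^2 = 576
  (32 - 20)^2 = 144
  (24 - 20)^2 = 16
  (15 - 20)^2 = 25
  (2 - 20)^2 = 324
Step 3: Sum of squared deviations = 1404
Step 4: Sample variance = 1404 / 8 = 175.5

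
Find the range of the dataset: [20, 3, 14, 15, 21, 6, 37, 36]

34

Step 1: Identify the maximum value: max = 37
Step 2: Identify the minimum value: min = 3
Step 3: Range = max - min = 37 - 3 = 34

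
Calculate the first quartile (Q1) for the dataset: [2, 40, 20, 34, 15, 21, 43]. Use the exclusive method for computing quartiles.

15

Step 1: Sort the data: [2, 15, 20, 21, 34, 40, 43]
Step 2: n = 7
Step 3: Using the exclusive quartile method:
  Q1 = 15
  Q2 (median) = 21
  Q3 = 40
  IQR = Q3 - Q1 = 40 - 15 = 25
Step 4: Q1 = 15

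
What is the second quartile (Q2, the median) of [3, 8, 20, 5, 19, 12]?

10

Step 1: Sort the data: [3, 5, 8, 12, 19, 20]
Step 2: n = 6
Step 3: Q2 is the median. Since n is even, it is the average of the values at positions 3 and 4:
  Q2 = (8 + 12) / 2 = 10
Step 4: Q2 = 10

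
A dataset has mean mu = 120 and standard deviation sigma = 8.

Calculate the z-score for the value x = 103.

-2.125

Step 1: Recall the z-score formula: z = (x - mu) / sigma
Step 2: Substitute values: z = (103 - 120) / 8
Step 3: z = -17 / 8 = -2.125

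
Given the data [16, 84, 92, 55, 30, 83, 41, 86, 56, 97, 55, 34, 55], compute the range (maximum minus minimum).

81

Step 1: Identify the maximum value: max = 97
Step 2: Identify the minimum value: min = 16
Step 3: Range = max - min = 97 - 16 = 81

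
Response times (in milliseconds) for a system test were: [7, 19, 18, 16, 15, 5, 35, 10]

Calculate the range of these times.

30

Step 1: Identify the maximum value: max = 35
Step 2: Identify the minimum value: min = 5
Step 3: Range = max - min = 35 - 5 = 30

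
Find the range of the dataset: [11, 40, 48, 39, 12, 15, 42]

37

Step 1: Identify the maximum value: max = 48
Step 2: Identify the minimum value: min = 11
Step 3: Range = max - min = 48 - 11 = 37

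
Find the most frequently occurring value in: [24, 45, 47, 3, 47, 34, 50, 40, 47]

47

Step 1: Count the frequency of each value:
  3: appears 1 time(s)
  24: appears 1 time(s)
  34: appears 1 time(s)
  40: appears 1 time(s)
  45: appears 1 time(s)
  47: appears 3 time(s)
  50: appears 1 time(s)
Step 2: The value 47 appears most frequently (3 times).
Step 3: Mode = 47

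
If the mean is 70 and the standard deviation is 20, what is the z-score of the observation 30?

-2

Step 1: Recall the z-score formula: z = (x - mu) / sigma
Step 2: Substitute values: z = (30 - 70) / 20
Step 3: z = -40 / 20 = -2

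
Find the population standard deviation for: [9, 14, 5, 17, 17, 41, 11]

10.859

Step 1: Compute the mean: 16.2857
Step 2: Sum of squared deviations from the mean: 825.4286
Step 3: Population variance = 825.4286 / 7 = 117.9184
Step 4: Standard deviation = sqrt(117.9184) = 10.859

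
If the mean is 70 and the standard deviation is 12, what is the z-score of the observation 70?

0

Step 1: Recall the z-score formula: z = (x - mu) / sigma
Step 2: Substitute values: z = (70 - 70) / 12
Step 3: z = 0 / 12 = 0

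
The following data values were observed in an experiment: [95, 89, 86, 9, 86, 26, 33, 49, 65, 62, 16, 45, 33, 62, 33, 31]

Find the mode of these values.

33

Step 1: Count the frequency of each value:
  9: appears 1 time(s)
  16: appears 1 time(s)
  26: appears 1 time(s)
  31: appears 1 time(s)
  33: appears 3 time(s)
  45: appears 1 time(s)
  49: appears 1 time(s)
  62: appears 2 time(s)
  65: appears 1 time(s)
  86: appears 2 time(s)
  89: appears 1 time(s)
  95: appears 1 time(s)
Step 2: The value 33 appears most frequently (3 times).
Step 3: Mode = 33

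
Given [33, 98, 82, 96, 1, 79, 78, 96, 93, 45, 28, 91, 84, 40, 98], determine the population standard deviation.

30.3202

Step 1: Compute the mean: 69.4667
Step 2: Sum of squared deviations from the mean: 13789.7333
Step 3: Population variance = 13789.7333 / 15 = 919.3156
Step 4: Standard deviation = sqrt(919.3156) = 30.3202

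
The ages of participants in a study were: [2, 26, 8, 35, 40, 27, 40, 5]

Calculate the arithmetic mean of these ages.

22.875

Step 1: Sum all values: 2 + 26 + 8 + 35 + 40 + 27 + 40 + 5 = 183
Step 2: Count the number of values: n = 8
Step 3: Mean = sum / n = 183 / 8 = 22.875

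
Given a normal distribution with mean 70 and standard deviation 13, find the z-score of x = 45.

-1.9231

Step 1: Recall the z-score formula: z = (x - mu) / sigma
Step 2: Substitute values: z = (45 - 70) / 13
Step 3: z = -25 / 13 = -1.9231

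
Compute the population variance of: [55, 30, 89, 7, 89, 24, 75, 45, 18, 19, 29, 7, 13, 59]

781.9235

Step 1: Compute the mean: (55 + 30 + 89 + 7 + 89 + 24 + 75 + 45 + 18 + 19 + 29 + 7 + 13 + 59) / 14 = 39.9286
Step 2: Compute squared deviations from the mean:
  (55 - 39.9286)^2 = 227.148
  (30 - 39.9286)^2 = 98.5765
  (89 - 39.9286)^2 = 2408.0051
  (7 - 39.9286)^2 = 1084.2908
  (89 - 39.9286)^2 = 2408.0051
  (24 - 39.9286)^2 = 253.7194
  (75 - 39.9286)^2 = 1230.0051
  (45 - 39.9286)^2 = 25.7194
  (18 - 39.9286)^2 = 480.8622
  (19 - 39.9286)^2 = 438.0051
  (29 - 39.9286)^2 = 119.4337
  (7 - 39.9286)^2 = 1084.2908
  (13 - 39.9286)^2 = 725.148
  (59 - 39.9286)^2 = 363.7194
Step 3: Sum of squared deviations = 10946.9286
Step 4: Population variance = 10946.9286 / 14 = 781.9235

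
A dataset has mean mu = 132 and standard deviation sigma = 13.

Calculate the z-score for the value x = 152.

1.5385

Step 1: Recall the z-score formula: z = (x - mu) / sigma
Step 2: Substitute values: z = (152 - 132) / 13
Step 3: z = 20 / 13 = 1.5385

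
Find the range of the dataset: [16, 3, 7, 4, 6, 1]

15

Step 1: Identify the maximum value: max = 16
Step 2: Identify the minimum value: min = 1
Step 3: Range = max - min = 16 - 1 = 15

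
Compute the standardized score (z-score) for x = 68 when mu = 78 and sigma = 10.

-1

Step 1: Recall the z-score formula: z = (x - mu) / sigma
Step 2: Substitute values: z = (68 - 78) / 10
Step 3: z = -10 / 10 = -1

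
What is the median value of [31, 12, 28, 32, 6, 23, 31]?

28

Step 1: Sort the data in ascending order: [6, 12, 23, 28, 31, 31, 32]
Step 2: The number of values is n = 7.
Step 3: Since n is odd, the median is the middle value at position 4: 28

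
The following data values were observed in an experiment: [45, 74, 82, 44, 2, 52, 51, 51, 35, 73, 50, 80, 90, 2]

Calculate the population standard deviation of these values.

25.995

Step 1: Compute the mean: 52.2143
Step 2: Sum of squared deviations from the mean: 9460.3571
Step 3: Population variance = 9460.3571 / 14 = 675.7398
Step 4: Standard deviation = sqrt(675.7398) = 25.995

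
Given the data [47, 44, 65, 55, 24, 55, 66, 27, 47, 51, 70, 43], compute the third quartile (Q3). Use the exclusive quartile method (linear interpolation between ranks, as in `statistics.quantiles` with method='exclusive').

62.5

Step 1: Sort the data: [24, 27, 43, 44, 47, 47, 51, 55, 55, 65, 66, 70]
Step 2: n = 12
Step 3: Using the exclusive quartile method:
  Q1 = 43.25
  Q2 (median) = 49
  Q3 = 62.5
  IQR = Q3 - Q1 = 62.5 - 43.25 = 19.25
Step 4: Q3 = 62.5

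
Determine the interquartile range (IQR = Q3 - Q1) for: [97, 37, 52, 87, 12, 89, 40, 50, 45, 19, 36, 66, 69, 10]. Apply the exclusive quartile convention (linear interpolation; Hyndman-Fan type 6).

41.75

Step 1: Sort the data: [10, 12, 19, 36, 37, 40, 45, 50, 52, 66, 69, 87, 89, 97]
Step 2: n = 14
Step 3: Using the exclusive quartile method:
  Q1 = 31.75
  Q2 (median) = 47.5
  Q3 = 73.5
  IQR = Q3 - Q1 = 73.5 - 31.75 = 41.75
Step 4: IQR = 41.75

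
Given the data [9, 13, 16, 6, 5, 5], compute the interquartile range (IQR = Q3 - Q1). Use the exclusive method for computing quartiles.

8.75

Step 1: Sort the data: [5, 5, 6, 9, 13, 16]
Step 2: n = 6
Step 3: Using the exclusive quartile method:
  Q1 = 5
  Q2 (median) = 7.5
  Q3 = 13.75
  IQR = Q3 - Q1 = 13.75 - 5 = 8.75
Step 4: IQR = 8.75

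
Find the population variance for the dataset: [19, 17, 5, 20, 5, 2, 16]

50.2857

Step 1: Compute the mean: (19 + 17 + 5 + 20 + 5 + 2 + 16) / 7 = 12
Step 2: Compute squared deviations from the mean:
  (19 - 12)^2 = 49
  (17 - 12)^2 = 25
  (5 - 12)^2 = 49
  (20 - 12)^2 = 64
  (5 - 12)^2 = 49
  (2 - 12)^2 = 100
  (16 - 12)^2 = 16
Step 3: Sum of squared deviations = 352
Step 4: Population variance = 352 / 7 = 50.2857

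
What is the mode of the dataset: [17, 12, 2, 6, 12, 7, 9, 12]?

12

Step 1: Count the frequency of each value:
  2: appears 1 time(s)
  6: appears 1 time(s)
  7: appears 1 time(s)
  9: appears 1 time(s)
  12: appears 3 time(s)
  17: appears 1 time(s)
Step 2: The value 12 appears most frequently (3 times).
Step 3: Mode = 12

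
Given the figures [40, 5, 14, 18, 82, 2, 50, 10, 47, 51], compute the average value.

31.9

Step 1: Sum all values: 40 + 5 + 14 + 18 + 82 + 2 + 50 + 10 + 47 + 51 = 319
Step 2: Count the number of values: n = 10
Step 3: Mean = sum / n = 319 / 10 = 31.9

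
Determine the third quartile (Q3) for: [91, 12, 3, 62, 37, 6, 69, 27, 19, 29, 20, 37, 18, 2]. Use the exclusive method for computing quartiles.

43.25

Step 1: Sort the data: [2, 3, 6, 12, 18, 19, 20, 27, 29, 37, 37, 62, 69, 91]
Step 2: n = 14
Step 3: Using the exclusive quartile method:
  Q1 = 10.5
  Q2 (median) = 23.5
  Q3 = 43.25
  IQR = Q3 - Q1 = 43.25 - 10.5 = 32.75
Step 4: Q3 = 43.25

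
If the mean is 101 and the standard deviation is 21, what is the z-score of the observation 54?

-2.2381

Step 1: Recall the z-score formula: z = (x - mu) / sigma
Step 2: Substitute values: z = (54 - 101) / 21
Step 3: z = -47 / 21 = -2.2381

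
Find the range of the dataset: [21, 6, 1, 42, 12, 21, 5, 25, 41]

41

Step 1: Identify the maximum value: max = 42
Step 2: Identify the minimum value: min = 1
Step 3: Range = max - min = 42 - 1 = 41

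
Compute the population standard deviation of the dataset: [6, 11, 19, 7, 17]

5.2154

Step 1: Compute the mean: 12
Step 2: Sum of squared deviations from the mean: 136
Step 3: Population variance = 136 / 5 = 27.2
Step 4: Standard deviation = sqrt(27.2) = 5.2154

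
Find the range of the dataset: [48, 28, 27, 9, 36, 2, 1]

47

Step 1: Identify the maximum value: max = 48
Step 2: Identify the minimum value: min = 1
Step 3: Range = max - min = 48 - 1 = 47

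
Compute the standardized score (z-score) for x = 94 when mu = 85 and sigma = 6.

1.5

Step 1: Recall the z-score formula: z = (x - mu) / sigma
Step 2: Substitute values: z = (94 - 85) / 6
Step 3: z = 9 / 6 = 1.5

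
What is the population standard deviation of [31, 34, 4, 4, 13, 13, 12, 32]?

11.72

Step 1: Compute the mean: 17.875
Step 2: Sum of squared deviations from the mean: 1098.875
Step 3: Population variance = 1098.875 / 8 = 137.3594
Step 4: Standard deviation = sqrt(137.3594) = 11.72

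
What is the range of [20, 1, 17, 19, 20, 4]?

19

Step 1: Identify the maximum value: max = 20
Step 2: Identify the minimum value: min = 1
Step 3: Range = max - min = 20 - 1 = 19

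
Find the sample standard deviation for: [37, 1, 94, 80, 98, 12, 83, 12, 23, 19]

38.31

Step 1: Compute the mean: 45.9
Step 2: Sum of squared deviations from the mean: 13208.9
Step 3: Sample variance = 13208.9 / 9 = 1467.6556
Step 4: Standard deviation = sqrt(1467.6556) = 38.31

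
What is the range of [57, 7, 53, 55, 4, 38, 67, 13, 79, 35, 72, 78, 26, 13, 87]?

83

Step 1: Identify the maximum value: max = 87
Step 2: Identify the minimum value: min = 4
Step 3: Range = max - min = 87 - 4 = 83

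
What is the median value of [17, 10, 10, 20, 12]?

12

Step 1: Sort the data in ascending order: [10, 10, 12, 17, 20]
Step 2: The number of values is n = 5.
Step 3: Since n is odd, the median is the middle value at position 3: 12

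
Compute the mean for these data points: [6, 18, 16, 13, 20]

14.6

Step 1: Sum all values: 6 + 18 + 16 + 13 + 20 = 73
Step 2: Count the number of values: n = 5
Step 3: Mean = sum / n = 73 / 5 = 14.6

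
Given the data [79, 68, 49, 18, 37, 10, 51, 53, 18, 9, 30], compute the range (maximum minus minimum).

70

Step 1: Identify the maximum value: max = 79
Step 2: Identify the minimum value: min = 9
Step 3: Range = max - min = 79 - 9 = 70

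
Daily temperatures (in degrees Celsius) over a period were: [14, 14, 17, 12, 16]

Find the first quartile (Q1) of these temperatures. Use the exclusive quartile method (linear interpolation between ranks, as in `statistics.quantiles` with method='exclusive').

13

Step 1: Sort the data: [12, 14, 14, 16, 17]
Step 2: n = 5
Step 3: Using the exclusive quartile method:
  Q1 = 13
  Q2 (median) = 14
  Q3 = 16.5
  IQR = Q3 - Q1 = 16.5 - 13 = 3.5
Step 4: Q1 = 13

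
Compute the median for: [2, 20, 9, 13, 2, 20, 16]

13

Step 1: Sort the data in ascending order: [2, 2, 9, 13, 16, 20, 20]
Step 2: The number of values is n = 7.
Step 3: Since n is odd, the median is the middle value at position 4: 13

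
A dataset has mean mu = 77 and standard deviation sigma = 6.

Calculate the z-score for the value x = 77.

0

Step 1: Recall the z-score formula: z = (x - mu) / sigma
Step 2: Substitute values: z = (77 - 77) / 6
Step 3: z = 0 / 6 = 0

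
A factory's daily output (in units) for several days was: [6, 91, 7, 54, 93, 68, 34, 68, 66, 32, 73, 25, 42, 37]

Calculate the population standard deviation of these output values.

26.9932

Step 1: Compute the mean: 49.7143
Step 2: Sum of squared deviations from the mean: 10200.8571
Step 3: Population variance = 10200.8571 / 14 = 728.6327
Step 4: Standard deviation = sqrt(728.6327) = 26.9932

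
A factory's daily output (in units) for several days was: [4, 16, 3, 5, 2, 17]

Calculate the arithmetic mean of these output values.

7.8333

Step 1: Sum all values: 4 + 16 + 3 + 5 + 2 + 17 = 47
Step 2: Count the number of values: n = 6
Step 3: Mean = sum / n = 47 / 6 = 7.8333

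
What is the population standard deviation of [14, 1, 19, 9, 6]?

6.2418

Step 1: Compute the mean: 9.8
Step 2: Sum of squared deviations from the mean: 194.8
Step 3: Population variance = 194.8 / 5 = 38.96
Step 4: Standard deviation = sqrt(38.96) = 6.2418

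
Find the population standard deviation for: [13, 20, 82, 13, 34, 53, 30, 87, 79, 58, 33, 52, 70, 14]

25.7951

Step 1: Compute the mean: 45.5714
Step 2: Sum of squared deviations from the mean: 9315.4286
Step 3: Population variance = 9315.4286 / 14 = 665.3878
Step 4: Standard deviation = sqrt(665.3878) = 25.7951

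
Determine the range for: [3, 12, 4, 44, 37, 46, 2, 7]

44

Step 1: Identify the maximum value: max = 46
Step 2: Identify the minimum value: min = 2
Step 3: Range = max - min = 46 - 2 = 44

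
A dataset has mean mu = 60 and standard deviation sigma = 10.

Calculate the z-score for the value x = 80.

2

Step 1: Recall the z-score formula: z = (x - mu) / sigma
Step 2: Substitute values: z = (80 - 60) / 10
Step 3: z = 20 / 10 = 2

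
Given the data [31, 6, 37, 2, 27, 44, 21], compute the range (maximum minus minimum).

42

Step 1: Identify the maximum value: max = 44
Step 2: Identify the minimum value: min = 2
Step 3: Range = max - min = 44 - 2 = 42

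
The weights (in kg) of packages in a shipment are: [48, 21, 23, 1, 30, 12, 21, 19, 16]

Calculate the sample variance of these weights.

165.4444

Step 1: Compute the mean: (48 + 21 + 23 + 1 + 30 + 12 + 21 + 19 + 16) / 9 = 21.2222
Step 2: Compute squared deviations from the mean:
  (48 - 21.2222)^2 = 717.0494
  (21 - 21.2222)^2 = 0.0494
  (23 - 21.2222)^2 = 3.1605
  (1 - 21.2222)^2 = 408.9383
  (30 - 21.2222)^2 = 77.0494
  (12 - 21.2222)^2 = 85.0494
  (21 - 21.2222)^2 = 0.0494
  (19 - 21.2222)^2 = 4.9383
  (16 - 21.2222)^2 = 27.2716
Step 3: Sum of squared deviations = 1323.5556
Step 4: Sample variance = 1323.5556 / 8 = 165.4444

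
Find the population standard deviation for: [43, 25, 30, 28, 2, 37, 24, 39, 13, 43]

12.5714

Step 1: Compute the mean: 28.4
Step 2: Sum of squared deviations from the mean: 1580.4
Step 3: Population variance = 1580.4 / 10 = 158.04
Step 4: Standard deviation = sqrt(158.04) = 12.5714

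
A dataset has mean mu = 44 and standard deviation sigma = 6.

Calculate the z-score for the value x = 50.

1

Step 1: Recall the z-score formula: z = (x - mu) / sigma
Step 2: Substitute values: z = (50 - 44) / 6
Step 3: z = 6 / 6 = 1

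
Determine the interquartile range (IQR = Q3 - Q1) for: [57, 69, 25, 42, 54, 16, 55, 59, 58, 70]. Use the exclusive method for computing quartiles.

23.75

Step 1: Sort the data: [16, 25, 42, 54, 55, 57, 58, 59, 69, 70]
Step 2: n = 10
Step 3: Using the exclusive quartile method:
  Q1 = 37.75
  Q2 (median) = 56
  Q3 = 61.5
  IQR = Q3 - Q1 = 61.5 - 37.75 = 23.75
Step 4: IQR = 23.75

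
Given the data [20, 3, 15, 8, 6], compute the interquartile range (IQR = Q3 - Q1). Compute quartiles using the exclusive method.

13

Step 1: Sort the data: [3, 6, 8, 15, 20]
Step 2: n = 5
Step 3: Using the exclusive quartile method:
  Q1 = 4.5
  Q2 (median) = 8
  Q3 = 17.5
  IQR = Q3 - Q1 = 17.5 - 4.5 = 13
Step 4: IQR = 13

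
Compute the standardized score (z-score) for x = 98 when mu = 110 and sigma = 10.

-1.2

Step 1: Recall the z-score formula: z = (x - mu) / sigma
Step 2: Substitute values: z = (98 - 110) / 10
Step 3: z = -12 / 10 = -1.2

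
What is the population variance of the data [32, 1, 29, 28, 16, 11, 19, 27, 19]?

88.6173

Step 1: Compute the mean: (32 + 1 + 29 + 28 + 16 + 11 + 19 + 27 + 19) / 9 = 20.2222
Step 2: Compute squared deviations from the mean:
  (32 - 20.2222)^2 = 138.716
  (1 - 20.2222)^2 = 369.4938
  (29 - 20.2222)^2 = 77.0494
  (28 - 20.2222)^2 = 60.4938
  (16 - 20.2222)^2 = 17.8272
  (11 - 20.2222)^2 = 85.0494
  (19 - 20.2222)^2 = 1.4938
  (27 - 20.2222)^2 = 45.9383
  (19 - 20.2222)^2 = 1.4938
Step 3: Sum of squared deviations = 797.5556
Step 4: Population variance = 797.5556 / 9 = 88.6173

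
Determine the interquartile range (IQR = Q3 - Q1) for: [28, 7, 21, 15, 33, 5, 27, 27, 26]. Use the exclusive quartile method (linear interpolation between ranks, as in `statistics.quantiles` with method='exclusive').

16.5

Step 1: Sort the data: [5, 7, 15, 21, 26, 27, 27, 28, 33]
Step 2: n = 9
Step 3: Using the exclusive quartile method:
  Q1 = 11
  Q2 (median) = 26
  Q3 = 27.5
  IQR = Q3 - Q1 = 27.5 - 11 = 16.5
Step 4: IQR = 16.5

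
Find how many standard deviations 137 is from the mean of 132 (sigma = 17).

0.2941

Step 1: Recall the z-score formula: z = (x - mu) / sigma
Step 2: Substitute values: z = (137 - 132) / 17
Step 3: z = 5 / 17 = 0.2941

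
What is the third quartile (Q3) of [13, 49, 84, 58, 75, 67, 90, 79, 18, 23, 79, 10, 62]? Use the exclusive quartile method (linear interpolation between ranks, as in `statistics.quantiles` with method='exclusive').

79

Step 1: Sort the data: [10, 13, 18, 23, 49, 58, 62, 67, 75, 79, 79, 84, 90]
Step 2: n = 13
Step 3: Using the exclusive quartile method:
  Q1 = 20.5
  Q2 (median) = 62
  Q3 = 79
  IQR = Q3 - Q1 = 79 - 20.5 = 58.5
Step 4: Q3 = 79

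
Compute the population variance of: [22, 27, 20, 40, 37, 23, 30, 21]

50.25

Step 1: Compute the mean: (22 + 27 + 20 + 40 + 37 + 23 + 30 + 21) / 8 = 27.5
Step 2: Compute squared deviations from the mean:
  (22 - 27.5)^2 = 30.25
  (27 - 27.5)^2 = 0.25
  (20 - 27.5)^2 = 56.25
  (40 - 27.5)^2 = 156.25
  (37 - 27.5)^2 = 90.25
  (23 - 27.5)^2 = 20.25
  (30 - 27.5)^2 = 6.25
  (21 - 27.5)^2 = 42.25
Step 3: Sum of squared deviations = 402
Step 4: Population variance = 402 / 8 = 50.25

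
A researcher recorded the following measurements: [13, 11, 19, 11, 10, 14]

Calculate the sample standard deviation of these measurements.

3.2863

Step 1: Compute the mean: 13
Step 2: Sum of squared deviations from the mean: 54
Step 3: Sample variance = 54 / 5 = 10.8
Step 4: Standard deviation = sqrt(10.8) = 3.2863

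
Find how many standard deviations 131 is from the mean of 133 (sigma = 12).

-0.1667

Step 1: Recall the z-score formula: z = (x - mu) / sigma
Step 2: Substitute values: z = (131 - 133) / 12
Step 3: z = -2 / 12 = -0.1667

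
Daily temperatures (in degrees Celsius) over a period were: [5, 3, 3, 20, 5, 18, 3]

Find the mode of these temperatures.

3

Step 1: Count the frequency of each value:
  3: appears 3 time(s)
  5: appears 2 time(s)
  18: appears 1 time(s)
  20: appears 1 time(s)
Step 2: The value 3 appears most frequently (3 times).
Step 3: Mode = 3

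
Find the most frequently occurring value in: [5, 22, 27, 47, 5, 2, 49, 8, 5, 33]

5

Step 1: Count the frequency of each value:
  2: appears 1 time(s)
  5: appears 3 time(s)
  8: appears 1 time(s)
  22: appears 1 time(s)
  27: appears 1 time(s)
  33: appears 1 time(s)
  47: appears 1 time(s)
  49: appears 1 time(s)
Step 2: The value 5 appears most frequently (3 times).
Step 3: Mode = 5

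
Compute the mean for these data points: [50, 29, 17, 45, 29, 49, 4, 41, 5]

29.8889

Step 1: Sum all values: 50 + 29 + 17 + 45 + 29 + 49 + 4 + 41 + 5 = 269
Step 2: Count the number of values: n = 9
Step 3: Mean = sum / n = 269 / 9 = 29.8889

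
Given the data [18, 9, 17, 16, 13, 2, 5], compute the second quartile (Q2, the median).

13

Step 1: Sort the data: [2, 5, 9, 13, 16, 17, 18]
Step 2: n = 7
Step 3: Q2 is the median. Since n is odd, it is the middle value at position 4: 13
Step 4: Q2 = 13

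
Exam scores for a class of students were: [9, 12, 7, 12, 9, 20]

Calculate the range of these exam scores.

13

Step 1: Identify the maximum value: max = 20
Step 2: Identify the minimum value: min = 7
Step 3: Range = max - min = 20 - 7 = 13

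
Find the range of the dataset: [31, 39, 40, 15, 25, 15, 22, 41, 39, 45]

30

Step 1: Identify the maximum value: max = 45
Step 2: Identify the minimum value: min = 15
Step 3: Range = max - min = 45 - 15 = 30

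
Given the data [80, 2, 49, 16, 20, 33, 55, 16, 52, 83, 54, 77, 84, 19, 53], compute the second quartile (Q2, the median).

52

Step 1: Sort the data: [2, 16, 16, 19, 20, 33, 49, 52, 53, 54, 55, 77, 80, 83, 84]
Step 2: n = 15
Step 3: Q2 is the median. Since n is odd, it is the middle value at position 8: 52
Step 4: Q2 = 52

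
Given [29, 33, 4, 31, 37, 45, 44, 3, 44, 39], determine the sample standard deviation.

15.4736

Step 1: Compute the mean: 30.9
Step 2: Sum of squared deviations from the mean: 2154.9
Step 3: Sample variance = 2154.9 / 9 = 239.4333
Step 4: Standard deviation = sqrt(239.4333) = 15.4736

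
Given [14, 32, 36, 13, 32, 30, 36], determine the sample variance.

97.2857

Step 1: Compute the mean: (14 + 32 + 36 + 13 + 32 + 30 + 36) / 7 = 27.5714
Step 2: Compute squared deviations from the mean:
  (14 - 27.5714)^2 = 184.1837
  (32 - 27.5714)^2 = 19.6122
  (36 - 27.5714)^2 = 71.0408
  (13 - 27.5714)^2 = 212.3265
  (32 - 27.5714)^2 = 19.6122
  (30 - 27.5714)^2 = 5.898
  (36 - 27.5714)^2 = 71.0408
Step 3: Sum of squared deviations = 583.7143
Step 4: Sample variance = 583.7143 / 6 = 97.2857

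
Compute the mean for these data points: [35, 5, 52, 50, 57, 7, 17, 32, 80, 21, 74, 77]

42.25

Step 1: Sum all values: 35 + 5 + 52 + 50 + 57 + 7 + 17 + 32 + 80 + 21 + 74 + 77 = 507
Step 2: Count the number of values: n = 12
Step 3: Mean = sum / n = 507 / 12 = 42.25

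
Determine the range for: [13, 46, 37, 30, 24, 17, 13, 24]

33

Step 1: Identify the maximum value: max = 46
Step 2: Identify the minimum value: min = 13
Step 3: Range = max - min = 46 - 13 = 33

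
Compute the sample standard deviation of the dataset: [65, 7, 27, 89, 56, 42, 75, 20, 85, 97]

31.2447

Step 1: Compute the mean: 56.3
Step 2: Sum of squared deviations from the mean: 8786.1
Step 3: Sample variance = 8786.1 / 9 = 976.2333
Step 4: Standard deviation = sqrt(976.2333) = 31.2447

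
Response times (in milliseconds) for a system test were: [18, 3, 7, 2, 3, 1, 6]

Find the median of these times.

3

Step 1: Sort the data in ascending order: [1, 2, 3, 3, 6, 7, 18]
Step 2: The number of values is n = 7.
Step 3: Since n is odd, the median is the middle value at position 4: 3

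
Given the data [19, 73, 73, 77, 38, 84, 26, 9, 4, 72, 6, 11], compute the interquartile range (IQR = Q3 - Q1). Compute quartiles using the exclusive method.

63.5

Step 1: Sort the data: [4, 6, 9, 11, 19, 26, 38, 72, 73, 73, 77, 84]
Step 2: n = 12
Step 3: Using the exclusive quartile method:
  Q1 = 9.5
  Q2 (median) = 32
  Q3 = 73
  IQR = Q3 - Q1 = 73 - 9.5 = 63.5
Step 4: IQR = 63.5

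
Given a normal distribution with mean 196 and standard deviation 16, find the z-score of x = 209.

0.8125

Step 1: Recall the z-score formula: z = (x - mu) / sigma
Step 2: Substitute values: z = (209 - 196) / 16
Step 3: z = 13 / 16 = 0.8125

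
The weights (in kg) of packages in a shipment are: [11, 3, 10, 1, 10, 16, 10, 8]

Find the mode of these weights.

10

Step 1: Count the frequency of each value:
  1: appears 1 time(s)
  3: appears 1 time(s)
  8: appears 1 time(s)
  10: appears 3 time(s)
  11: appears 1 time(s)
  16: appears 1 time(s)
Step 2: The value 10 appears most frequently (3 times).
Step 3: Mode = 10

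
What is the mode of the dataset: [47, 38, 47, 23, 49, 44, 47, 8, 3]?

47

Step 1: Count the frequency of each value:
  3: appears 1 time(s)
  8: appears 1 time(s)
  23: appears 1 time(s)
  38: appears 1 time(s)
  44: appears 1 time(s)
  47: appears 3 time(s)
  49: appears 1 time(s)
Step 2: The value 47 appears most frequently (3 times).
Step 3: Mode = 47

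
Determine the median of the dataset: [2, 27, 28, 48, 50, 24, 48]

28

Step 1: Sort the data in ascending order: [2, 24, 27, 28, 48, 48, 50]
Step 2: The number of values is n = 7.
Step 3: Since n is odd, the median is the middle value at position 4: 28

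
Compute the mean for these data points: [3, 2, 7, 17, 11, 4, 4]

6.8571

Step 1: Sum all values: 3 + 2 + 7 + 17 + 11 + 4 + 4 = 48
Step 2: Count the number of values: n = 7
Step 3: Mean = sum / n = 48 / 7 = 6.8571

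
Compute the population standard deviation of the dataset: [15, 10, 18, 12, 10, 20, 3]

5.2876

Step 1: Compute the mean: 12.5714
Step 2: Sum of squared deviations from the mean: 195.7143
Step 3: Population variance = 195.7143 / 7 = 27.9592
Step 4: Standard deviation = sqrt(27.9592) = 5.2876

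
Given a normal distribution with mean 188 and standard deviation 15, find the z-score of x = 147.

-2.7333

Step 1: Recall the z-score formula: z = (x - mu) / sigma
Step 2: Substitute values: z = (147 - 188) / 15
Step 3: z = -41 / 15 = -2.7333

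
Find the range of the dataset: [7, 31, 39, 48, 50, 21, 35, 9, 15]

43

Step 1: Identify the maximum value: max = 50
Step 2: Identify the minimum value: min = 7
Step 3: Range = max - min = 50 - 7 = 43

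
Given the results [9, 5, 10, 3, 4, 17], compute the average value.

8

Step 1: Sum all values: 9 + 5 + 10 + 3 + 4 + 17 = 48
Step 2: Count the number of values: n = 6
Step 3: Mean = sum / n = 48 / 6 = 8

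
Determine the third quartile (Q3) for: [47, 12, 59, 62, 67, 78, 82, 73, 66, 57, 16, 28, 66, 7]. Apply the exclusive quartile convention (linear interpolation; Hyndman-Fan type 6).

68.5

Step 1: Sort the data: [7, 12, 16, 28, 47, 57, 59, 62, 66, 66, 67, 73, 78, 82]
Step 2: n = 14
Step 3: Using the exclusive quartile method:
  Q1 = 25
  Q2 (median) = 60.5
  Q3 = 68.5
  IQR = Q3 - Q1 = 68.5 - 25 = 43.5
Step 4: Q3 = 68.5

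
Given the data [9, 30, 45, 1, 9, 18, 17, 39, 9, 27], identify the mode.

9

Step 1: Count the frequency of each value:
  1: appears 1 time(s)
  9: appears 3 time(s)
  17: appears 1 time(s)
  18: appears 1 time(s)
  27: appears 1 time(s)
  30: appears 1 time(s)
  39: appears 1 time(s)
  45: appears 1 time(s)
Step 2: The value 9 appears most frequently (3 times).
Step 3: Mode = 9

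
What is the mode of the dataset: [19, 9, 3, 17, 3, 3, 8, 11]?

3

Step 1: Count the frequency of each value:
  3: appears 3 time(s)
  8: appears 1 time(s)
  9: appears 1 time(s)
  11: appears 1 time(s)
  17: appears 1 time(s)
  19: appears 1 time(s)
Step 2: The value 3 appears most frequently (3 times).
Step 3: Mode = 3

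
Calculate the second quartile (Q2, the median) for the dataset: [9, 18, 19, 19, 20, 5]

18.5

Step 1: Sort the data: [5, 9, 18, 19, 19, 20]
Step 2: n = 6
Step 3: Q2 is the median. Since n is even, it is the average of the values at positions 3 and 4:
  Q2 = (18 + 19) / 2 = 18.5
Step 4: Q2 = 18.5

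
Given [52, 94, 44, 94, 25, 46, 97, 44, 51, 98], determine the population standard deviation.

26.4585

Step 1: Compute the mean: 64.5
Step 2: Sum of squared deviations from the mean: 7000.5
Step 3: Population variance = 7000.5 / 10 = 700.05
Step 4: Standard deviation = sqrt(700.05) = 26.4585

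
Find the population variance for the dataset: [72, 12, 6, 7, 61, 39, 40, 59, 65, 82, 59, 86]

729.1667

Step 1: Compute the mean: (72 + 12 + 6 + 7 + 61 + 39 + 40 + 59 + 65 + 82 + 59 + 86) / 12 = 49
Step 2: Compute squared deviations from the mean:
  (72 - 49)^2 = 529
  (12 - 49)^2 = 1369
  (6 - 49)^2 = 1849
  (7 - 49)^2 = 1764
  (61 - 49)^2 = 144
  (39 - 49)^2 = 100
  (40 - 49)^2 = 81
  (59 - 49)^2 = 100
  (65 - 49)^2 = 256
  (82 - 49)^2 = 1089
  (59 - 49)^2 = 100
  (86 - 49)^2 = 1369
Step 3: Sum of squared deviations = 8750
Step 4: Population variance = 8750 / 12 = 729.1667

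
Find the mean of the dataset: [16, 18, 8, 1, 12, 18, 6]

11.2857

Step 1: Sum all values: 16 + 18 + 8 + 1 + 12 + 18 + 6 = 79
Step 2: Count the number of values: n = 7
Step 3: Mean = sum / n = 79 / 7 = 11.2857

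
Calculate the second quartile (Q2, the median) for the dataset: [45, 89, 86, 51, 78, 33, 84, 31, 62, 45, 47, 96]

56.5

Step 1: Sort the data: [31, 33, 45, 45, 47, 51, 62, 78, 84, 86, 89, 96]
Step 2: n = 12
Step 3: Q2 is the median. Since n is even, it is the average of the values at positions 6 and 7:
  Q2 = (51 + 62) / 2 = 56.5
Step 4: Q2 = 56.5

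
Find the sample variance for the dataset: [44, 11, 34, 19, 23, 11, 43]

197.2857

Step 1: Compute the mean: (44 + 11 + 34 + 19 + 23 + 11 + 43) / 7 = 26.4286
Step 2: Compute squared deviations from the mean:
  (44 - 26.4286)^2 = 308.7551
  (11 - 26.4286)^2 = 238.0408
  (34 - 26.4286)^2 = 57.3265
  (19 - 26.4286)^2 = 55.1837
  (23 - 26.4286)^2 = 11.7551
  (11 - 26.4286)^2 = 238.0408
  (43 - 26.4286)^2 = 274.6122
Step 3: Sum of squared deviations = 1183.7143
Step 4: Sample variance = 1183.7143 / 6 = 197.2857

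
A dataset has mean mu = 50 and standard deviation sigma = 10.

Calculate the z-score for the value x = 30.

-2

Step 1: Recall the z-score formula: z = (x - mu) / sigma
Step 2: Substitute values: z = (30 - 50) / 10
Step 3: z = -20 / 10 = -2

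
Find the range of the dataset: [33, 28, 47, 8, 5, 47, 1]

46

Step 1: Identify the maximum value: max = 47
Step 2: Identify the minimum value: min = 1
Step 3: Range = max - min = 47 - 1 = 46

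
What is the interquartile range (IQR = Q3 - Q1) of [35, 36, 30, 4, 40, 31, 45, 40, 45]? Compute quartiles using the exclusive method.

12

Step 1: Sort the data: [4, 30, 31, 35, 36, 40, 40, 45, 45]
Step 2: n = 9
Step 3: Using the exclusive quartile method:
  Q1 = 30.5
  Q2 (median) = 36
  Q3 = 42.5
  IQR = Q3 - Q1 = 42.5 - 30.5 = 12
Step 4: IQR = 12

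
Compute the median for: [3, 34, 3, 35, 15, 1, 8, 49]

11.5

Step 1: Sort the data in ascending order: [1, 3, 3, 8, 15, 34, 35, 49]
Step 2: The number of values is n = 8.
Step 3: Since n is even, the median is the average of positions 4 and 5:
  Median = (8 + 15) / 2 = 11.5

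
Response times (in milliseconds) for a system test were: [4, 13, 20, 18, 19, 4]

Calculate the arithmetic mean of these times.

13

Step 1: Sum all values: 4 + 13 + 20 + 18 + 19 + 4 = 78
Step 2: Count the number of values: n = 6
Step 3: Mean = sum / n = 78 / 6 = 13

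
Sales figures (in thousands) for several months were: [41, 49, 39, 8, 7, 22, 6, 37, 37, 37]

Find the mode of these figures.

37

Step 1: Count the frequency of each value:
  6: appears 1 time(s)
  7: appears 1 time(s)
  8: appears 1 time(s)
  22: appears 1 time(s)
  37: appears 3 time(s)
  39: appears 1 time(s)
  41: appears 1 time(s)
  49: appears 1 time(s)
Step 2: The value 37 appears most frequently (3 times).
Step 3: Mode = 37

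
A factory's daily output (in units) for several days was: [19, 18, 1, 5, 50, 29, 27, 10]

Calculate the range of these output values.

49

Step 1: Identify the maximum value: max = 50
Step 2: Identify the minimum value: min = 1
Step 3: Range = max - min = 50 - 1 = 49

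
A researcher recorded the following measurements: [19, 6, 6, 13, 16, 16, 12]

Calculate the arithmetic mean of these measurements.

12.5714

Step 1: Sum all values: 19 + 6 + 6 + 13 + 16 + 16 + 12 = 88
Step 2: Count the number of values: n = 7
Step 3: Mean = sum / n = 88 / 7 = 12.5714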